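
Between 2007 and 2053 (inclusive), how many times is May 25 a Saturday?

7

Track May 25's weekday year by year (advancing +1, or +2 across a Feb 29):
  2007: Fri  2008: Sun (+2)  2009: Mon (+1)  2010: Tue (+1)  2011: Wed (+1)
  2012: Fri (+2)  2013: Sat (+1) ✓  2014: Sun (+1)  2015: Mon (+1)  2016: Wed (+2)
  2017: Thu (+1)  2018: Fri (+1)  2019: Sat (+1) ✓  2020: Mon (+2)  … (19 more years) …
  2040: Fri (+2)  2041: Sat (+1) ✓  2042: Sun (+1)  2043: Mon (+1)  2044: Wed (+2)
  2045: Thu (+1)  2046: Fri (+1)  2047: Sat (+1) ✓  2048: Mon (+2)  2049: Tue (+1)
  2050: Wed (+1)  2051: Thu (+1)  2052: Sat (+2) ✓  2053: Sun (+1)
Saturday years: 2013, 2019, 2024, 2030, 2041, 2047, 2052 — 7 in total.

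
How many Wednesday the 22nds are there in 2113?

Check the 22nd of each month of 2113: Jan 22: Sun, Feb 22: Wed, Mar 22: Wed, Apr 22: Sat, May 22: Mon, Jun 22: Thu, Jul 22: Sat, Aug 22: Tue, Sep 22: Fri, Oct 22: Sun, Nov 22: Wed, Dec 22: Fri.
Wednesday occurs in February, March, November — 3 months.

3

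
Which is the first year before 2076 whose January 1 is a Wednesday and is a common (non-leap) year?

Jan 1 advances by 2 weekdays after a leap year and by 1 after a common year.
2076: Jan 1 is Wednesday (leap).
2075: Tuesday
2074: Monday
2073: Sunday
2072: Friday (leap)
2071: Thursday
2070: Wednesday
2070 begins on a Wednesday and is a common year.

2070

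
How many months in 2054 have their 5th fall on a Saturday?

Check the 5th of each month of 2054: Jan 5: Mon, Feb 5: Thu, Mar 5: Thu, Apr 5: Sun, May 5: Tue, Jun 5: Fri, Jul 5: Sun, Aug 5: Wed, Sep 5: Sat, Oct 5: Mon, Nov 5: Thu, Dec 5: Sat.
Saturday occurs in September, December — 2 months.

2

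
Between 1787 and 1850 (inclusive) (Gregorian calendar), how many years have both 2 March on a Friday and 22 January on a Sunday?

Check each year's weekday for 2 March and 22 January:
  1787: Fri/Mon  1788: Sun/Tue  1789: Mon/Thu  1790: Tue/Fri  1791: Wed/Sat  1792: Fri/Sun ✓  1793: Sat/Tue  1794: Sun/Wed  1795: Mon/Thu  1796: Wed/Fri  1797: Thu/Sun  1798: Fri/Mon  1799: Sat/Tue  1800: Sun/Wed  …(36 more)…  1837: Thu/Sun  1838: Fri/Mon  1839: Sat/Tue  1840: Mon/Wed  1841: Tue/Fri  1842: Wed/Sat  1843: Thu/Sun  1844: Sat/Mon  1845: Sun/Wed  1846: Mon/Thu  1847: Tue/Fri  1848: Thu/Sat  1849: Fri/Mon  1850: Sat/Tue
Both conditions hold in: 1792, 1804, 1832 — 3.

3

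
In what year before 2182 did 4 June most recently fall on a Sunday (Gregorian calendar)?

2180

From one year to the next, a fixed date's weekday advances by 1, or by 2 when a Feb 29 lies between the two dates.
2182: June 4 is Tuesday.
2181: Monday (−1)
2180: Sunday (−1)
4 June falls on a Sunday in 2180.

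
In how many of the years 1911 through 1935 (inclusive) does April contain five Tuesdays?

8

April has 30 days; it has five Tuesdays when Tuesday falls among the first (month-length − 28) days — i.e. when April 1 is one of Tuesday/Monday.
April 1 by year: 1911:Sat 1912:Mon✓ 1913:Tue✓ 1914:Wed 1915:Thu 1916:Sat 1917:Sun 1918:Mon✓ 1919:Tue✓ 1920:Thu 1921:Fri 1922:Sat 1923:Sun 1924:Tue✓ 1925:Wed 1926:Thu 1927:Fri 1928:Sun 1929:Mon✓ 1930:Tue✓ 1931:Wed 1932:Fri 1933:Sat 1934:Sun 1935:Mon✓
Years with five Tuesdays: 1912, 1913, 1918, 1919, 1924, 1929, 1930, 1935 → 8.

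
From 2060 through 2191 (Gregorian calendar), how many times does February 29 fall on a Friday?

6

Leap years in 2060–2191: 32 of them.
Feb 29 weekday advances by 5 (mod 7) from one leap year to the next four years later (or differs when a century non-leap intervenes).
Leap-day weekdays: 2060:Sun 2064:Fri✓ 2068:Wed 2072:Mon 2076:Sat 2080:Thu 2084:Tue 2088:Sun 2092:Fri✓ 2096:Wed 2104:Fri✓ 2108:Wed 2112:Mon …(6 more)… 2140:Mon 2144:Sat 2148:Thu 2152:Tue 2156:Sun 2160:Fri✓ 2164:Wed 2168:Mon 2172:Sat 2176:Thu 2180:Tue 2184:Sun 2188:Fri✓
Friday: 2064, 2092, 2104, 2132, 2160, 2188 → 6.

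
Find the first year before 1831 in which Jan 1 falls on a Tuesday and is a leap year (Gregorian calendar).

1828

Jan 1 advances by 2 weekdays after a leap year and by 1 after a common year.
1831: Jan 1 is Saturday.
1830: Friday
1829: Thursday
1828: Tuesday (leap)
1828 begins on a Tuesday and is a leap year.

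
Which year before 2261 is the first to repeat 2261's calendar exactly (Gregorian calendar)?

Two years share a calendar iff Jan 1 falls on the same weekday and both are leap or both are common. 2261: Jan 1 is Tuesday, common year.
2260: Jan 1 Sunday, leap
2259: Jan 1 Saturday, common
2258: Jan 1 Friday, common
2257: Jan 1 Thursday, common
2256: Jan 1 Tuesday, leap
2255: Jan 1 Monday, common
2254: Jan 1 Sunday, common
2253: Jan 1 Saturday, common
2252: Jan 1 Thursday, leap
2251: Jan 1 Wednesday, common
2250: Jan 1 Tuesday, common
2250 matches on both conditions.

2250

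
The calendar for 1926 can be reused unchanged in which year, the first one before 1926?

1915

Two years share a calendar iff Jan 1 falls on the same weekday and both are leap or both are common. 1926: Jan 1 is Friday, common year.
1925: Jan 1 Thursday, common
1924: Jan 1 Tuesday, leap
1923: Jan 1 Monday, common
1922: Jan 1 Sunday, common
1921: Jan 1 Saturday, common
1920: Jan 1 Thursday, leap
1919: Jan 1 Wednesday, common
1918: Jan 1 Tuesday, common
1917: Jan 1 Monday, common
1916: Jan 1 Saturday, leap
1915: Jan 1 Friday, common
1915 matches on both conditions.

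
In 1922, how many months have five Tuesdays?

A month of length L has five Tuesdays iff its first Tuesday is on day ≤ L−28 (so day 1–3 in a 31-day month, 1–2 in a 30-day month, day 1 in a leap February).
Checking each month of 1922: Jan starts Sun (31d) ✓; Feb starts Wed (28d); Mar starts Wed (31d); Apr starts Sat (30d); May starts Mon (31d) ✓; Jun starts Thu (30d); Jul starts Sat (31d); Aug starts Tue (31d) ✓; Sep starts Fri (30d); Oct starts Sun (31d) ✓; Nov starts Wed (30d); Dec starts Fri (31d).
Five-Tuesday months: January, May, August, October → 4.

4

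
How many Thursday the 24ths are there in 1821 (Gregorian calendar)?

1

Check the 24th of each month of 1821: Jan 24: Wed, Feb 24: Sat, Mar 24: Sat, Apr 24: Tue, May 24: Thu, Jun 24: Sun, Jul 24: Tue, Aug 24: Fri, Sep 24: Mon, Oct 24: Wed, Nov 24: Sat, Dec 24: Mon.
Thursday occurs in May — 1 month.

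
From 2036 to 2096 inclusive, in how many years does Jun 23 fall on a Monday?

9

Track Jun 23's weekday year by year (advancing +1, or +2 across a Feb 29):
  2036: Mon ✓  2037: Tue (+1)  2038: Wed (+1)  2039: Thu (+1)  2040: Sat (+2)
  2041: Sun (+1)  2042: Mon (+1) ✓  2043: Tue (+1)  2044: Thu (+2)  2045: Fri (+1)
  2046: Sat (+1)  2047: Sun (+1)  2048: Tue (+2)  2049: Wed (+1)  … (33 more years) …
  2083: Wed (+1)  2084: Fri (+2)  2085: Sat (+1)  2086: Sun (+1)  2087: Mon (+1) ✓
  2088: Wed (+2)  2089: Thu (+1)  2090: Fri (+1)  2091: Sat (+1)  2092: Mon (+2) ✓
  2093: Tue (+1)  2094: Wed (+1)  2095: Thu (+1)  2096: Sat (+2)
Monday years: 2036, 2042, 2053, 2059, 2064, 2070, 2081, 2087, 2092 — 9 in total.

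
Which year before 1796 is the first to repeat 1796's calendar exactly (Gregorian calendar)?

1768

Two years share a calendar iff Jan 1 falls on the same weekday and both are leap or both are common. 1796: Jan 1 is Friday, leap year.
1795: Jan 1 Thursday, common
1794: Jan 1 Wednesday, common
1793: Jan 1 Tuesday, common
1792: Jan 1 Sunday, leap
1791: Jan 1 Saturday, common
1790: Jan 1 Friday, common
1789: Jan 1 Thursday, common
1788: Jan 1 Tuesday, leap
1787: Jan 1 Monday, common
1786: Jan 1 Sunday, common
1785: Jan 1 Saturday, common
1784: Jan 1 Thursday, leap
1783: Jan 1 Wednesday, common
1782: Jan 1 Tuesday, common
1781: Jan 1 Monday, common
1780: Jan 1 Saturday, leap
1779: Jan 1 Friday, common
1778: Jan 1 Thursday, common
1777: Jan 1 Wednesday, common
1776: Jan 1 Monday, leap
1775: Jan 1 Sunday, common
1774: Jan 1 Saturday, common
1773: Jan 1 Friday, common
1772: Jan 1 Wednesday, leap
1771: Jan 1 Tuesday, common
1770: Jan 1 Monday, common
1769: Jan 1 Sunday, common
1768: Jan 1 Friday, leap
1768 matches on both conditions.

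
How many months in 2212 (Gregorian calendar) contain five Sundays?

4

A month of length L has five Sundays iff its first Sunday is on day ≤ L−28 (so day 1–3 in a 31-day month, 1–2 in a 30-day month, day 1 in a leap February).
Checking each month of 2212: Jan starts Wed (31d); Feb starts Sat (29d); Mar starts Sun (31d) ✓; Apr starts Wed (30d); May starts Fri (31d) ✓; Jun starts Mon (30d); Jul starts Wed (31d); Aug starts Sat (31d) ✓; Sep starts Tue (30d); Oct starts Thu (31d); Nov starts Sun (30d) ✓; Dec starts Tue (31d).
Five-Sunday months: March, May, August, November → 4.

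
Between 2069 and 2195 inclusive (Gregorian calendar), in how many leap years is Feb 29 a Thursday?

Leap years in 2069–2195: 30 of them.
Feb 29 weekday advances by 5 (mod 7) from one leap year to the next four years later (or differs when a century non-leap intervenes).
Leap-day weekdays: 2072:Mon 2076:Sat 2080:Thu✓ 2084:Tue 2088:Sun 2092:Fri 2096:Wed 2104:Fri 2108:Wed 2112:Mon 2116:Sat 2120:Thu✓ 2124:Tue …(4 more)… 2144:Sat 2148:Thu✓ 2152:Tue 2156:Sun 2160:Fri 2164:Wed 2168:Mon 2172:Sat 2176:Thu✓ 2180:Tue 2184:Sun 2188:Fri 2192:Wed
Thursday: 2080, 2120, 2148, 2176 → 4.

4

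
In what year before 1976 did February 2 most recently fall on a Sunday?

From one year to the next, a fixed date's weekday advances by 1, or by 2 when a Feb 29 lies between the two dates.
1976: February 2 is Monday.
1975: Sunday (−1)
February 2 falls on a Sunday in 1975.

1975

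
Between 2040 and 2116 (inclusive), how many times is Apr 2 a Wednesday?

11

Track Apr 2's weekday year by year (advancing +1, or +2 across a Feb 29):
  2040: Mon  2041: Tue (+1)  2042: Wed (+1) ✓  2043: Thu (+1)  2044: Sat (+2)
  2045: Sun (+1)  2046: Mon (+1)  2047: Tue (+1)  2048: Thu (+2)  2049: Fri (+1)
  2050: Sat (+1)  2051: Sun (+1)  2052: Tue (+2)  2053: Wed (+1) ✓  … (49 more years) …
  2103: Mon (+1)  2104: Wed (+2) ✓  2105: Thu (+1)  2106: Fri (+1)  2107: Sat (+1)
  2108: Mon (+2)  2109: Tue (+1)  2110: Wed (+1) ✓  2111: Thu (+1)  2112: Sat (+2)
  2113: Sun (+1)  2114: Mon (+1)  2115: Tue (+1)  2116: Thu (+2)
Wednesday years: 2042, 2053, 2059, 2064, 2070, 2081, 2087, 2092, 2098, 2104, 2110 — 11 in total.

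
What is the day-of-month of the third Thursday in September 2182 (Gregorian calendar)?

September 1, 2182 is a Sunday, so the first Thursday is the 5th.
The third Thursday is 5 + 14 = 19.

19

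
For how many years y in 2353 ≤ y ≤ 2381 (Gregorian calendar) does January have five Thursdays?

13

January has 31 days; it has five Thursdays when Thursday falls among the first (month-length − 28) days — i.e. when January 1 is one of Thursday/Wednesday/Tuesday.
January 1 by year: 2353:Thu✓ 2354:Fri 2355:Sat 2356:Sun 2357:Tue✓ 2358:Wed✓ 2359:Thu✓ 2360:Fri 2361:Sun 2362:Mon 2363:Tue✓ 2364:Wed✓ 2365:Fri 2366:Sat 2367:Sun 2368:Mon 2369:Wed✓ 2370:Thu✓ 2371:Fri 2372:Sat 2373:Mon 2374:Tue✓ 2375:Wed✓ 2376:Thu✓ 2377:Sat 2378:Sun 2379:Mon 2380:Tue✓ 2381:Thu✓
Years with five Thursdays: 2353, 2357, 2358, 2359, 2363, 2364, 2369, 2370, 2374, 2375, 2376, 2380, 2381 → 13.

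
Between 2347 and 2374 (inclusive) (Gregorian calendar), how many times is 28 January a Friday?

Track 28 January's weekday year by year (advancing +1, or +2 across a Feb 29):
  2347: Tue  2348: Wed (+1)  2349: Fri (+2) ✓  2350: Sat (+1)  2351: Sun (+1)
  2352: Mon (+1)  2353: Wed (+2)  2354: Thu (+1)  2355: Fri (+1) ✓  2356: Sat (+1)
  2357: Mon (+2)  2358: Tue (+1)  2359: Wed (+1)  2360: Thu (+1)  2361: Sat (+2)
  2362: Sun (+1)  2363: Mon (+1)  2364: Tue (+1)  2365: Thu (+2)  2366: Fri (+1) ✓
  2367: Sat (+1)  2368: Sun (+1)  2369: Tue (+2)  2370: Wed (+1)  2371: Thu (+1)
  2372: Fri (+1) ✓  2373: Sun (+2)  2374: Mon (+1)
Friday years: 2349, 2355, 2366, 2372 — 4 in total.

4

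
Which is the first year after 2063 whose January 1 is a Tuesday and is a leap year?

2064

Jan 1 advances by 2 weekdays after a leap year and by 1 after a common year.
2063: Jan 1 is Monday.
2064: Tuesday (leap)
2064 begins on a Tuesday and is a leap year.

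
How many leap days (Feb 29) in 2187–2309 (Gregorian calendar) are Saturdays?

5

Leap years in 2187–2309: 29 of them.
Feb 29 weekday advances by 5 (mod 7) from one leap year to the next four years later (or differs when a century non-leap intervenes).
Leap-day weekdays: 2188:Fri 2192:Wed 2196:Mon 2204:Wed 2208:Mon 2212:Sat✓ 2216:Thu 2220:Tue 2224:Sun 2228:Fri 2232:Wed 2236:Mon 2240:Sat✓ …(3 more)… 2256:Fri 2260:Wed 2264:Mon 2268:Sat✓ 2272:Thu 2276:Tue 2280:Sun 2284:Fri 2288:Wed 2292:Mon 2296:Sat✓ 2304:Mon 2308:Sat✓
Saturday: 2212, 2240, 2268, 2296, 2308 → 5.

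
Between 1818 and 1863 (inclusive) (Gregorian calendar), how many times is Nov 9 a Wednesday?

Track Nov 9's weekday year by year (advancing +1, or +2 across a Feb 29):
  1818: Mon  1819: Tue (+1)  1820: Thu (+2)  1821: Fri (+1)  1822: Sat (+1)
  1823: Sun (+1)  1824: Tue (+2)  1825: Wed (+1) ✓  1826: Thu (+1)  1827: Fri (+1)
  1828: Sun (+2)  1829: Mon (+1)  1830: Tue (+1)  1831: Wed (+1) ✓  … (18 more years) …
  1850: Sat (+1)  1851: Sun (+1)  1852: Tue (+2)  1853: Wed (+1) ✓  1854: Thu (+1)
  1855: Fri (+1)  1856: Sun (+2)  1857: Mon (+1)  1858: Tue (+1)  1859: Wed (+1) ✓
  1860: Fri (+2)  1861: Sat (+1)  1862: Sun (+1)  1863: Mon (+1)
Wednesday years: 1825, 1831, 1836, 1842, 1853, 1859 — 6 in total.

6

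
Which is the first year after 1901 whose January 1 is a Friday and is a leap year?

Jan 1 advances by 2 weekdays after a leap year and by 1 after a common year.
1901: Jan 1 is Tuesday.
1902: Wednesday
1903: Thursday
1904: Friday (leap)
1904 begins on a Friday and is a leap year.

1904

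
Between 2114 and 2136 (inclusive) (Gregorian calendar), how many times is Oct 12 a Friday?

Track Oct 12's weekday year by year (advancing +1, or +2 across a Feb 29):
  2114: Fri ✓  2115: Sat (+1)  2116: Mon (+2)  2117: Tue (+1)  2118: Wed (+1)
  2119: Thu (+1)  2120: Sat (+2)  2121: Sun (+1)  2122: Mon (+1)  2123: Tue (+1)
  2124: Thu (+2)  2125: Fri (+1) ✓  2126: Sat (+1)  2127: Sun (+1)  2128: Tue (+2)
  2129: Wed (+1)  2130: Thu (+1)  2131: Fri (+1) ✓  2132: Sun (+2)  2133: Mon (+1)
  2134: Tue (+1)  2135: Wed (+1)  2136: Fri (+2) ✓
Friday years: 2114, 2125, 2131, 2136 — 4 in total.

4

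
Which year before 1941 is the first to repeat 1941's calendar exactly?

1930

Two years share a calendar iff Jan 1 falls on the same weekday and both are leap or both are common. 1941: Jan 1 is Wednesday, common year.
1940: Jan 1 Monday, leap
1939: Jan 1 Sunday, common
1938: Jan 1 Saturday, common
1937: Jan 1 Friday, common
1936: Jan 1 Wednesday, leap
1935: Jan 1 Tuesday, common
1934: Jan 1 Monday, common
1933: Jan 1 Sunday, common
1932: Jan 1 Friday, leap
1931: Jan 1 Thursday, common
1930: Jan 1 Wednesday, common
1930 matches on both conditions.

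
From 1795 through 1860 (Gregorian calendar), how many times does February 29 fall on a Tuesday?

2

Leap years in 1795–1860: 16 of them.
Feb 29 weekday advances by 5 (mod 7) from one leap year to the next four years later (or differs when a century non-leap intervenes).
Leap-day weekdays: 1796:Mon 1804:Wed 1808:Mon 1812:Sat 1816:Thu 1820:Tue✓ 1824:Sun 1828:Fri 1832:Wed 1836:Mon 1840:Sat 1844:Thu 1848:Tue✓ 1852:Sun 1856:Fri 1860:Wed
Tuesday: 1820, 1848 → 2.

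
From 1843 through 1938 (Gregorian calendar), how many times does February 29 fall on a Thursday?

3

Leap years in 1843–1938: 23 of them.
Feb 29 weekday advances by 5 (mod 7) from one leap year to the next four years later (or differs when a century non-leap intervenes).
Leap-day weekdays: 1844:Thu✓ 1848:Tue 1852:Sun 1856:Fri 1860:Wed 1864:Mon 1868:Sat 1872:Thu✓ 1876:Tue 1880:Sun 1884:Fri 1888:Wed 1892:Mon 1896:Sat 1904:Mon 1908:Sat 1912:Thu✓ 1916:Tue 1920:Sun 1924:Fri 1928:Wed 1932:Mon 1936:Sat
Thursday: 1844, 1872, 1912 → 3.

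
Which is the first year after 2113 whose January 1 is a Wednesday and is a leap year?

2116

Jan 1 advances by 2 weekdays after a leap year and by 1 after a common year.
2113: Jan 1 is Sunday.
2114: Monday
2115: Tuesday
2116: Wednesday (leap)
2116 begins on a Wednesday and is a leap year.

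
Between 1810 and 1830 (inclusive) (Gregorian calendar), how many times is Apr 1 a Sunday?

Track Apr 1's weekday year by year (advancing +1, or +2 across a Feb 29):
  1810: Sun ✓  1811: Mon (+1)  1812: Wed (+2)  1813: Thu (+1)  1814: Fri (+1)
  1815: Sat (+1)  1816: Mon (+2)  1817: Tue (+1)  1818: Wed (+1)  1819: Thu (+1)
  1820: Sat (+2)  1821: Sun (+1) ✓  1822: Mon (+1)  1823: Tue (+1)  1824: Thu (+2)
  1825: Fri (+1)  1826: Sat (+1)  1827: Sun (+1) ✓  1828: Tue (+2)  1829: Wed (+1)
  1830: Thu (+1)
Sunday years: 1810, 1821, 1827 — 3 in total.

3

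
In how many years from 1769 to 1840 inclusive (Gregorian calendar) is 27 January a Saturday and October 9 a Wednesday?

Check each year's weekday for 27 January and October 9:
  1769: Fri/Mon  1770: Sat/Tue  1771: Sun/Wed  1772: Mon/Fri  1773: Wed/Sat  1774: Thu/Sun  1775: Fri/Mon  1776: Sat/Wed ✓  1777: Mon/Thu  1778: Tue/Fri  1779: Wed/Sat  1780: Thu/Mon  1781: Sat/Tue  1782: Sun/Wed  …(44 more)…  1827: Sat/Tue  1828: Sun/Thu  1829: Tue/Fri  1830: Wed/Sat  1831: Thu/Sun  1832: Fri/Tue  1833: Sun/Wed  1834: Mon/Thu  1835: Tue/Fri  1836: Wed/Sun  1837: Fri/Mon  1838: Sat/Tue  1839: Sun/Wed  1840: Mon/Fri
Both conditions hold in: 1776, 1816 — 2.

2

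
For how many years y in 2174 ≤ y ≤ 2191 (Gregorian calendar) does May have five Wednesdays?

May has 31 days; it has five Wednesdays when Wednesday falls among the first (month-length − 28) days — i.e. when May 1 is one of Wednesday/Tuesday/Monday.
May 1 by year: 2174:Sun 2175:Mon✓ 2176:Wed✓ 2177:Thu 2178:Fri 2179:Sat 2180:Mon✓ 2181:Tue✓ 2182:Wed✓ 2183:Thu 2184:Sat 2185:Sun 2186:Mon✓ 2187:Tue✓ 2188:Thu 2189:Fri 2190:Sat 2191:Sun
Years with five Wednesdays: 2175, 2176, 2180, 2181, 2182, 2186, 2187 → 7.

7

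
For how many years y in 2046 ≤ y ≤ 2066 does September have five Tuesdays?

September has 30 days; it has five Tuesdays when Tuesday falls among the first (month-length − 28) days — i.e. when September 1 is one of Tuesday/Monday.
September 1 by year: 2046:Sat 2047:Sun 2048:Tue✓ 2049:Wed 2050:Thu 2051:Fri 2052:Sun 2053:Mon✓ 2054:Tue✓ 2055:Wed 2056:Fri 2057:Sat 2058:Sun 2059:Mon✓ 2060:Wed 2061:Thu 2062:Fri 2063:Sat 2064:Mon✓ 2065:Tue✓ 2066:Wed
Years with five Tuesdays: 2048, 2053, 2054, 2059, 2064, 2065 → 6.

6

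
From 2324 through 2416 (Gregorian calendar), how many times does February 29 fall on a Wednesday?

4

Leap years in 2324–2416: 24 of them.
Feb 29 weekday advances by 5 (mod 7) from one leap year to the next four years later (or differs when a century non-leap intervenes).
Leap-day weekdays: 2324:Fri 2328:Wed✓ 2332:Mon 2336:Sat 2340:Thu 2344:Tue 2348:Sun 2352:Fri 2356:Wed✓ 2360:Mon 2364:Sat 2368:Thu 2372:Tue 2376:Sun 2380:Fri 2384:Wed✓ 2388:Mon 2392:Sat 2396:Thu 2400:Tue 2404:Sun 2408:Fri 2412:Wed✓ 2416:Mon
Wednesday: 2328, 2356, 2384, 2412 → 4.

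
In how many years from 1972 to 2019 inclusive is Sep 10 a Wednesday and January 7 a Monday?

Check each year's weekday for Sep 10 and January 7:
  1972: Sun/Fri  1973: Mon/Sun  1974: Tue/Mon  1975: Wed/Tue  1976: Fri/Wed  1977: Sat/Fri  1978: Sun/Sat  1979: Mon/Sun  1980: Wed/Mon ✓  1981: Thu/Wed  1982: Fri/Thu  1983: Sat/Fri  1984: Mon/Sat  1985: Tue/Mon  …(20 more)…  2006: Sun/Sat  2007: Mon/Sun  2008: Wed/Mon ✓  2009: Thu/Wed  2010: Fri/Thu  2011: Sat/Fri  2012: Mon/Sat  2013: Tue/Mon  2014: Wed/Tue  2015: Thu/Wed  2016: Sat/Thu  2017: Sun/Sat  2018: Mon/Sun  2019: Tue/Mon
Both conditions hold in: 1980, 2008 — 2.

2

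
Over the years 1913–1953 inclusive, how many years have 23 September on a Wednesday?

Track 23 September's weekday year by year (advancing +1, or +2 across a Feb 29):
  1913: Tue  1914: Wed (+1) ✓  1915: Thu (+1)  1916: Sat (+2)  1917: Sun (+1)
  1918: Mon (+1)  1919: Tue (+1)  1920: Thu (+2)  1921: Fri (+1)  1922: Sat (+1)
  1923: Sun (+1)  1924: Tue (+2)  1925: Wed (+1) ✓  1926: Thu (+1)  … (13 more years) …
  1940: Mon (+2)  1941: Tue (+1)  1942: Wed (+1) ✓  1943: Thu (+1)  1944: Sat (+2)
  1945: Sun (+1)  1946: Mon (+1)  1947: Tue (+1)  1948: Thu (+2)  1949: Fri (+1)
  1950: Sat (+1)  1951: Sun (+1)  1952: Tue (+2)  1953: Wed (+1) ✓
Wednesday years: 1914, 1925, 1931, 1936, 1942, 1953 — 6 in total.

6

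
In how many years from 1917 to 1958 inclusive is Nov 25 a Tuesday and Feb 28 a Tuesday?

Check each year's weekday for Nov 25 and Feb 28:
  1917: Sun/Wed  1918: Mon/Thu  1919: Tue/Fri  1920: Thu/Sat  1921: Fri/Mon  1922: Sat/Tue  1923: Sun/Wed  1924: Tue/Thu  1925: Wed/Sat  1926: Thu/Sun  1927: Fri/Mon  1928: Sun/Tue  1929: Mon/Thu  1930: Tue/Fri  …(14 more)…  1945: Sun/Wed  1946: Mon/Thu  1947: Tue/Fri  1948: Thu/Sat  1949: Fri/Mon  1950: Sat/Tue  1951: Sun/Wed  1952: Tue/Thu  1953: Wed/Sat  1954: Thu/Sun  1955: Fri/Mon  1956: Sun/Tue  1957: Mon/Thu  1958: Tue/Fri
Both conditions hold in: no year — 0.

0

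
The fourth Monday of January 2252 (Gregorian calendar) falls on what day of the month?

26

January 1, 2252 is a Thursday, so the first Monday is the 5th.
The fourth Monday is 5 + 21 = 26.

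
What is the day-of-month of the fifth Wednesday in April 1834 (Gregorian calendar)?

April 1, 1834 is a Tuesday, so the first Wednesday is the 2nd.
The fifth Wednesday is 2 + 28 = 30.

30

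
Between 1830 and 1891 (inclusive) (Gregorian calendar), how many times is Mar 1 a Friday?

Track Mar 1's weekday year by year (advancing +1, or +2 across a Feb 29):
  1830: Mon  1831: Tue (+1)  1832: Thu (+2)  1833: Fri (+1) ✓  1834: Sat (+1)
  1835: Sun (+1)  1836: Tue (+2)  1837: Wed (+1)  1838: Thu (+1)  1839: Fri (+1) ✓
  1840: Sun (+2)  1841: Mon (+1)  1842: Tue (+1)  1843: Wed (+1)  … (34 more years) …
  1878: Fri (+1) ✓  1879: Sat (+1)  1880: Mon (+2)  1881: Tue (+1)  1882: Wed (+1)
  1883: Thu (+1)  1884: Sat (+2)  1885: Sun (+1)  1886: Mon (+1)  1887: Tue (+1)
  1888: Thu (+2)  1889: Fri (+1) ✓  1890: Sat (+1)  1891: Sun (+1)
Friday years: 1833, 1839, 1844, 1850, 1861, 1867, 1872, 1878, 1889 — 9 in total.

9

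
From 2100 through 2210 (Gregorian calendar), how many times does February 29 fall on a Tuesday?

Leap years in 2100–2210: 26 of them.
Feb 29 weekday advances by 5 (mod 7) from one leap year to the next four years later (or differs when a century non-leap intervenes).
Leap-day weekdays: 2104:Fri 2108:Wed 2112:Mon 2116:Sat 2120:Thu 2124:Tue✓ 2128:Sun 2132:Fri 2136:Wed 2140:Mon 2144:Sat 2148:Thu 2152:Tue✓ 2156:Sun 2160:Fri 2164:Wed 2168:Mon 2172:Sat 2176:Thu 2180:Tue✓ 2184:Sun 2188:Fri 2192:Wed 2196:Mon 2204:Wed 2208:Mon
Tuesday: 2124, 2152, 2180 → 3.

3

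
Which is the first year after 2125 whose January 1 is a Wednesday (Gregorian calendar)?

2127

Jan 1 advances by 2 weekdays after a leap year and by 1 after a common year.
2125: Jan 1 is Monday.
2126: Tuesday
2127: Wednesday
2127 begins on a Wednesday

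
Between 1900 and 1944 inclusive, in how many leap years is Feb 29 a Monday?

Leap years in 1900–1944: 11 of them.
Feb 29 weekday advances by 5 (mod 7) from one leap year to the next four years later (or differs when a century non-leap intervenes).
Leap-day weekdays: 1904:Mon✓ 1908:Sat 1912:Thu 1916:Tue 1920:Sun 1924:Fri 1928:Wed 1932:Mon✓ 1936:Sat 1940:Thu 1944:Tue
Monday: 1904, 1932 → 2.

2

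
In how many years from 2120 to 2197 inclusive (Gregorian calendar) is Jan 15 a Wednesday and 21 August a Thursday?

Check each year's weekday for Jan 15 and 21 August:
  2120: Mon/Wed  2121: Wed/Thu ✓  2122: Thu/Fri  2123: Fri/Sat  2124: Sat/Mon  2125: Mon/Tue  2126: Tue/Wed  2127: Wed/Thu ✓  2128: Thu/Sat  2129: Sat/Sun  2130: Sun/Mon  2131: Mon/Tue  2132: Tue/Thu  2133: Thu/Fri  …(50 more)…  2184: Thu/Sat  2185: Sat/Sun  2186: Sun/Mon  2187: Mon/Tue  2188: Tue/Thu  2189: Thu/Fri  2190: Fri/Sat  2191: Sat/Sun  2192: Sun/Tue  2193: Tue/Wed  2194: Wed/Thu ✓  2195: Thu/Fri  2196: Fri/Sun  2197: Sun/Mon
Both conditions hold in: 2121, 2127, 2138, 2149, 2155, 2166, 2177, 2183, 2194 — 9.

9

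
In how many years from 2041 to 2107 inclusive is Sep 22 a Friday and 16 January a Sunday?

Check each year's weekday for Sep 22 and 16 January:
  2041: Sun/Wed  2042: Mon/Thu  2043: Tue/Fri  2044: Thu/Sat  2045: Fri/Mon  2046: Sat/Tue  2047: Sun/Wed  2048: Tue/Thu  2049: Wed/Sat  2050: Thu/Sun  2051: Fri/Mon  2052: Sun/Tue  2053: Mon/Thu  2054: Tue/Fri  …(39 more)…  2094: Wed/Sat  2095: Thu/Sun  2096: Sat/Mon  2097: Sun/Wed  2098: Mon/Thu  2099: Tue/Fri  2100: Wed/Sat  2101: Thu/Sun  2102: Fri/Mon  2103: Sat/Tue  2104: Mon/Wed  2105: Tue/Fri  2106: Wed/Sat  2107: Thu/Sun
Both conditions hold in: 2056, 2084 — 2.

2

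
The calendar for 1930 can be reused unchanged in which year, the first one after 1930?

1941

Two years share a calendar iff Jan 1 falls on the same weekday and both are leap or both are common. 1930: Jan 1 is Wednesday, common year.
1931: Jan 1 Thursday, common
1932: Jan 1 Friday, leap
1933: Jan 1 Sunday, common
1934: Jan 1 Monday, common
1935: Jan 1 Tuesday, common
1936: Jan 1 Wednesday, leap
1937: Jan 1 Friday, common
1938: Jan 1 Saturday, common
1939: Jan 1 Sunday, common
1940: Jan 1 Monday, leap
1941: Jan 1 Wednesday, common
1941 matches on both conditions.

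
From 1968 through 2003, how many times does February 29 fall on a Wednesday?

Leap years in 1968–2003: 9 of them.
Feb 29 weekday advances by 5 (mod 7) from one leap year to the next four years later (or differs when a century non-leap intervenes).
Leap-day weekdays: 1968:Thu 1972:Tue 1976:Sun 1980:Fri 1984:Wed✓ 1988:Mon 1992:Sat 1996:Thu 2000:Tue
Wednesday: 1984 → 1.

1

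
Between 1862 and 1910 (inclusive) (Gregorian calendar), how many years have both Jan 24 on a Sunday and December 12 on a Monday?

3

Check each year's weekday for Jan 24 and December 12:
  1862: Fri/Fri  1863: Sat/Sat  1864: Sun/Mon ✓  1865: Tue/Tue  1866: Wed/Wed  1867: Thu/Thu  1868: Fri/Sat  1869: Sun/Sun  1870: Mon/Mon  1871: Tue/Tue  1872: Wed/Thu  1873: Fri/Fri  1874: Sat/Sat  1875: Sun/Sun  …(21 more)…  1897: Sun/Sun  1898: Mon/Mon  1899: Tue/Tue  1900: Wed/Wed  1901: Thu/Thu  1902: Fri/Fri  1903: Sat/Sat  1904: Sun/Mon ✓  1905: Tue/Tue  1906: Wed/Wed  1907: Thu/Thu  1908: Fri/Sat  1909: Sun/Sun  1910: Mon/Mon
Both conditions hold in: 1864, 1892, 1904 — 3.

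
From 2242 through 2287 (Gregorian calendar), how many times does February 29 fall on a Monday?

1

Leap years in 2242–2287: 11 of them.
Feb 29 weekday advances by 5 (mod 7) from one leap year to the next four years later (or differs when a century non-leap intervenes).
Leap-day weekdays: 2244:Thu 2248:Tue 2252:Sun 2256:Fri 2260:Wed 2264:Mon✓ 2268:Sat 2272:Thu 2276:Tue 2280:Sun 2284:Fri
Monday: 2264 → 1.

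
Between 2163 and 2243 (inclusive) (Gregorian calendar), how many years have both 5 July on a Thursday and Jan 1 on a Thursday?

Check each year's weekday for 5 July and Jan 1:
  2163: Tue/Sat  2164: Thu/Sun  2165: Fri/Tue  2166: Sat/Wed  2167: Sun/Thu  2168: Tue/Fri  2169: Wed/Sun  2170: Thu/Mon  2171: Fri/Tue  2172: Sun/Wed  2173: Mon/Fri  2174: Tue/Sat  2175: Wed/Sun  2176: Fri/Mon  …(53 more)…  2230: Mon/Fri  2231: Tue/Sat  2232: Thu/Sun  2233: Fri/Tue  2234: Sat/Wed  2235: Sun/Thu  2236: Tue/Fri  2237: Wed/Sun  2238: Thu/Mon  2239: Fri/Tue  2240: Sun/Wed  2241: Mon/Fri  2242: Tue/Sat  2243: Wed/Sun
Both conditions hold in: no year — 0.

0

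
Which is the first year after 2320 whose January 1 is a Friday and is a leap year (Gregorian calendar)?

2332

Jan 1 advances by 2 weekdays after a leap year and by 1 after a common year.
2320: Jan 1 is Thursday (leap).
2321: Saturday
2322: Sunday
2323: Monday
2324: Tuesday (leap)
2325: Thursday
2326: Friday
2327: Saturday
2328: Sunday (leap)
2329: Tuesday
2330: Wednesday
2331: Thursday
2332: Friday (leap)
2332 begins on a Friday and is a leap year.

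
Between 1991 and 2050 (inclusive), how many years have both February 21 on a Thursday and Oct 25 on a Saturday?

2

Check each year's weekday for February 21 and Oct 25:
  1991: Thu/Fri  1992: Fri/Sun  1993: Sun/Mon  1994: Mon/Tue  1995: Tue/Wed  1996: Wed/Fri  1997: Fri/Sat  1998: Sat/Sun  1999: Sun/Mon  2000: Mon/Wed  2001: Wed/Thu  2002: Thu/Fri  2003: Fri/Sat  2004: Sat/Mon  …(32 more)…  2037: Sat/Sun  2038: Sun/Mon  2039: Mon/Tue  2040: Tue/Thu  2041: Thu/Fri  2042: Fri/Sat  2043: Sat/Sun  2044: Sun/Tue  2045: Tue/Wed  2046: Wed/Thu  2047: Thu/Fri  2048: Fri/Sun  2049: Sun/Mon  2050: Mon/Tue
Both conditions hold in: 2008, 2036 — 2.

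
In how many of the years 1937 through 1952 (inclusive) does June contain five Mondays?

4

June has 30 days; it has five Mondays when Monday falls among the first (month-length − 28) days — i.e. when June 1 is one of Monday/Sunday.
June 1 by year: 1937:Tue 1938:Wed 1939:Thu 1940:Sat 1941:Sun✓ 1942:Mon✓ 1943:Tue 1944:Thu 1945:Fri 1946:Sat 1947:Sun✓ 1948:Tue 1949:Wed 1950:Thu 1951:Fri 1952:Sun✓
Years with five Mondays: 1941, 1942, 1947, 1952 → 4.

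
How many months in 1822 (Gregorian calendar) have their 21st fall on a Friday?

1

Check the 21st of each month of 1822: Jan 21: Mon, Feb 21: Thu, Mar 21: Thu, Apr 21: Sun, May 21: Tue, Jun 21: Fri, Jul 21: Sun, Aug 21: Wed, Sep 21: Sat, Oct 21: Mon, Nov 21: Thu, Dec 21: Sat.
Friday occurs in June — 1 month.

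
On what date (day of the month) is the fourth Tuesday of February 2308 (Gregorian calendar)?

25

February 1, 2308 is a Saturday, so the first Tuesday is the 4th.
The fourth Tuesday is 4 + 21 = 25.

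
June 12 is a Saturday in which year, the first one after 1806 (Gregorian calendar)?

From one year to the next, a fixed date's weekday advances by 1, or by 2 when a Feb 29 lies between the two dates.
1806: June 12 is Thursday.
1807: Friday (+1)
1808: Sunday (+2)
1809: Monday (+1)
1810: Tuesday (+1)
1811: Wednesday (+1)
1812: Friday (+2)
1813: Saturday (+1)
June 12 falls on a Saturday in 1813.

1813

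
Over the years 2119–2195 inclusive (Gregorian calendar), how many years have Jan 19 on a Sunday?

11

Track Jan 19's weekday year by year (advancing +1, or +2 across a Feb 29):
  2119: Thu  2120: Fri (+1)  2121: Sun (+2) ✓  2122: Mon (+1)  2123: Tue (+1)
  2124: Wed (+1)  2125: Fri (+2)  2126: Sat (+1)  2127: Sun (+1) ✓  2128: Mon (+1)
  2129: Wed (+2)  2130: Thu (+1)  2131: Fri (+1)  2132: Sat (+1)  … (49 more years) …
  2182: Sat (+1)  2183: Sun (+1) ✓  2184: Mon (+1)  2185: Wed (+2)  2186: Thu (+1)
  2187: Fri (+1)  2188: Sat (+1)  2189: Mon (+2)  2190: Tue (+1)  2191: Wed (+1)
  2192: Thu (+1)  2193: Sat (+2)  2194: Sun (+1) ✓  2195: Mon (+1)
Sunday years: 2121, 2127, 2138, 2144, 2149, 2155, 2166, 2172, 2177, 2183, 2194 — 11 in total.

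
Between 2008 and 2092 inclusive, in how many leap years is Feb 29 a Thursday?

Leap years in 2008–2092: 22 of them.
Feb 29 weekday advances by 5 (mod 7) from one leap year to the next four years later (or differs when a century non-leap intervenes).
Leap-day weekdays: 2008:Fri 2012:Wed 2016:Mon 2020:Sat 2024:Thu✓ 2028:Tue 2032:Sun 2036:Fri 2040:Wed 2044:Mon 2048:Sat 2052:Thu✓ 2056:Tue 2060:Sun 2064:Fri 2068:Wed 2072:Mon 2076:Sat 2080:Thu✓ 2084:Tue 2088:Sun 2092:Fri
Thursday: 2024, 2052, 2080 → 3.

3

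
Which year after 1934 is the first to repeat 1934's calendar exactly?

1945

Two years share a calendar iff Jan 1 falls on the same weekday and both are leap or both are common. 1934: Jan 1 is Monday, common year.
1935: Jan 1 Tuesday, common
1936: Jan 1 Wednesday, leap
1937: Jan 1 Friday, common
1938: Jan 1 Saturday, common
1939: Jan 1 Sunday, common
1940: Jan 1 Monday, leap
1941: Jan 1 Wednesday, common
1942: Jan 1 Thursday, common
1943: Jan 1 Friday, common
1944: Jan 1 Saturday, leap
1945: Jan 1 Monday, common
1945 matches on both conditions.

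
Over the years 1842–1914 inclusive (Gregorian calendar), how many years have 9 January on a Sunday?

Track 9 January's weekday year by year (advancing +1, or +2 across a Feb 29):
  1842: Sun ✓  1843: Mon (+1)  1844: Tue (+1)  1845: Thu (+2)  1846: Fri (+1)
  1847: Sat (+1)  1848: Sun (+1) ✓  1849: Tue (+2)  1850: Wed (+1)  1851: Thu (+1)
  1852: Fri (+1)  1853: Sun (+2) ✓  1854: Mon (+1)  1855: Tue (+1)  … (45 more years) …
  1901: Wed (+1)  1902: Thu (+1)  1903: Fri (+1)  1904: Sat (+1)  1905: Mon (+2)
  1906: Tue (+1)  1907: Wed (+1)  1908: Thu (+1)  1909: Sat (+2)  1910: Sun (+1) ✓
  1911: Mon (+1)  1912: Tue (+1)  1913: Thu (+2)  1914: Fri (+1)
Sunday years: 1842, 1848, 1853, 1859, 1870, 1876, 1881, 1887, 1898, 1910 — 10 in total.

10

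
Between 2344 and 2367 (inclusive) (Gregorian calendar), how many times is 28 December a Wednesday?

Track 28 December's weekday year by year (advancing +1, or +2 across a Feb 29):
  2344: Thu  2345: Fri (+1)  2346: Sat (+1)  2347: Sun (+1)  2348: Tue (+2)
  2349: Wed (+1) ✓  2350: Thu (+1)  2351: Fri (+1)  2352: Sun (+2)  2353: Mon (+1)
  2354: Tue (+1)  2355: Wed (+1) ✓  2356: Fri (+2)  2357: Sat (+1)  2358: Sun (+1)
  2359: Mon (+1)  2360: Wed (+2) ✓  2361: Thu (+1)  2362: Fri (+1)  2363: Sat (+1)
  2364: Mon (+2)  2365: Tue (+1)  2366: Wed (+1) ✓  2367: Thu (+1)
Wednesday years: 2349, 2355, 2360, 2366 — 4 in total.

4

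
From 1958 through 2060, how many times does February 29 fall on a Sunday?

Leap years in 1958–2060: 26 of them.
Feb 29 weekday advances by 5 (mod 7) from one leap year to the next four years later (or differs when a century non-leap intervenes).
Leap-day weekdays: 1960:Mon 1964:Sat 1968:Thu 1972:Tue 1976:Sun✓ 1980:Fri 1984:Wed 1988:Mon 1992:Sat 1996:Thu 2000:Tue 2004:Sun✓ 2008:Fri 2012:Wed 2016:Mon 2020:Sat 2024:Thu 2028:Tue 2032:Sun✓ 2036:Fri 2040:Wed 2044:Mon 2048:Sat 2052:Thu 2056:Tue 2060:Sun✓
Sunday: 1976, 2004, 2032, 2060 → 4.

4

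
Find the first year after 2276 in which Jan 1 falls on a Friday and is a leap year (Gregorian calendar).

Jan 1 advances by 2 weekdays after a leap year and by 1 after a common year.
2276: Jan 1 is Saturday (leap).
2277: Monday
2278: Tuesday
2279: Wednesday
2280: Thursday (leap)
2281: Saturday
2282: Sunday
2283: Monday
2284: Tuesday (leap)
2285: Thursday
2286: Friday
2287: Saturday
2288: Sunday (leap)
2289: Tuesday
2290: Wednesday
2291: Thursday
2292: Friday (leap)
2292 begins on a Friday and is a leap year.

2292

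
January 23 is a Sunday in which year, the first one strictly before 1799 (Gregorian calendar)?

From one year to the next, a fixed date's weekday advances by 1, or by 2 when a Feb 29 lies between the two dates.
1799: January 23 is Wednesday.
1798: Tuesday (−1)
1797: Monday (−1)
1796: Saturday (−2)
1795: Friday (−1)
1794: Thursday (−1)
1793: Wednesday (−1)
1792: Monday (−2)
1791: Sunday (−1)
January 23 falls on a Sunday in 1791.

1791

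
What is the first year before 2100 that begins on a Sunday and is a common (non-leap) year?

Jan 1 advances by 2 weekdays after a leap year and by 1 after a common year.
2100: Jan 1 is Friday.
2099: Thursday
2098: Wednesday
2097: Tuesday
2096: Sunday (leap)
2095: Saturday
2094: Friday
2093: Thursday
2092: Tuesday (leap)
2091: Monday
2090: Sunday
2090 begins on a Sunday and is a common year.

2090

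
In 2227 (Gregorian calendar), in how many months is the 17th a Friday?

Check the 17th of each month of 2227: Jan 17: Wed, Feb 17: Sat, Mar 17: Sat, Apr 17: Tue, May 17: Thu, Jun 17: Sun, Jul 17: Tue, Aug 17: Fri, Sep 17: Mon, Oct 17: Wed, Nov 17: Sat, Dec 17: Mon.
Friday occurs in August — 1 month.

1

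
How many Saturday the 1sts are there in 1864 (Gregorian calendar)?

Check the 1st of each month of 1864: Jan 1: Fri, Feb 1: Mon, Mar 1: Tue, Apr 1: Fri, May 1: Sun, Jun 1: Wed, Jul 1: Fri, Aug 1: Mon, Sep 1: Thu, Oct 1: Sat, Nov 1: Tue, Dec 1: Thu.
Saturday occurs in October — 1 month.

1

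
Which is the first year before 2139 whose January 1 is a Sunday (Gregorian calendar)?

2136

Jan 1 advances by 2 weekdays after a leap year and by 1 after a common year.
2139: Jan 1 is Thursday.
2138: Wednesday
2137: Tuesday
2136: Sunday (leap)
2136 begins on a Sunday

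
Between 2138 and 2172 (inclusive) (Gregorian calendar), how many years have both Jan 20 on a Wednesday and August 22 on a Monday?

2

Check each year's weekday for Jan 20 and August 22:
  2138: Mon/Fri  2139: Tue/Sat  2140: Wed/Mon ✓  2141: Fri/Tue  2142: Sat/Wed  2143: Sun/Thu  2144: Mon/Sat  2145: Wed/Sun  2146: Thu/Mon  2147: Fri/Tue  2148: Sat/Thu  2149: Mon/Fri  2150: Tue/Sat  2151: Wed/Sun  …(7 more)…  2159: Sat/Wed  2160: Sun/Fri  2161: Tue/Sat  2162: Wed/Sun  2163: Thu/Mon  2164: Fri/Wed  2165: Sun/Thu  2166: Mon/Fri  2167: Tue/Sat  2168: Wed/Mon ✓  2169: Fri/Tue  2170: Sat/Wed  2171: Sun/Thu  2172: Mon/Sat
Both conditions hold in: 2140, 2168 — 2.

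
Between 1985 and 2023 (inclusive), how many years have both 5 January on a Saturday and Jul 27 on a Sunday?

Check each year's weekday for 5 January and Jul 27:
  1985: Sat/Sat  1986: Sun/Sun  1987: Mon/Mon  1988: Tue/Wed  1989: Thu/Thu  1990: Fri/Fri  1991: Sat/Sat  1992: Sun/Mon  1993: Tue/Tue  1994: Wed/Wed  1995: Thu/Thu  1996: Fri/Sat  1997: Sun/Sun  1998: Mon/Mon  …(11 more)…  2010: Tue/Tue  2011: Wed/Wed  2012: Thu/Fri  2013: Sat/Sat  2014: Sun/Sun  2015: Mon/Mon  2016: Tue/Wed  2017: Thu/Thu  2018: Fri/Fri  2019: Sat/Sat  2020: Sun/Mon  2021: Tue/Tue  2022: Wed/Wed  2023: Thu/Thu
Both conditions hold in: 2008 — 1.

1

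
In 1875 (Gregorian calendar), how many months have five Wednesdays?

A month of length L has five Wednesdays iff its first Wednesday is on day ≤ L−28 (so day 1–3 in a 31-day month, 1–2 in a 30-day month, day 1 in a leap February).
Checking each month of 1875: Jan starts Fri (31d); Feb starts Mon (28d); Mar starts Mon (31d) ✓; Apr starts Thu (30d); May starts Sat (31d); Jun starts Tue (30d) ✓; Jul starts Thu (31d); Aug starts Sun (31d); Sep starts Wed (30d) ✓; Oct starts Fri (31d); Nov starts Mon (30d); Dec starts Wed (31d) ✓.
Five-Wednesday months: March, June, September, December → 4.

4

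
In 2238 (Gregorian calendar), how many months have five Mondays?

5

A month of length L has five Mondays iff its first Monday is on day ≤ L−28 (so day 1–3 in a 31-day month, 1–2 in a 30-day month, day 1 in a leap February).
Checking each month of 2238: Jan starts Mon (31d) ✓; Feb starts Thu (28d); Mar starts Thu (31d); Apr starts Sun (30d) ✓; May starts Tue (31d); Jun starts Fri (30d); Jul starts Sun (31d) ✓; Aug starts Wed (31d); Sep starts Sat (30d); Oct starts Mon (31d) ✓; Nov starts Thu (30d); Dec starts Sat (31d) ✓.
Five-Monday months: January, April, July, October, December → 5.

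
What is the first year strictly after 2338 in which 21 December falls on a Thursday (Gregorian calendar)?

2339

From one year to the next, a fixed date's weekday advances by 1, or by 2 when a Feb 29 lies between the two dates.
2338: December 21 is Wednesday.
2339: Thursday (+1)
21 December falls on a Thursday in 2339.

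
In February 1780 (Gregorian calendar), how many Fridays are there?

4

February 1780 has 29 days and begins on Tuesday.
The first Friday is February 4.
Fridays fall on 4, 11, 18, 25 — that's 4.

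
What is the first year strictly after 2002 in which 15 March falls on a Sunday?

From one year to the next, a fixed date's weekday advances by 1, or by 2 when a Feb 29 lies between the two dates.
2002: March 15 is Friday.
2003: Saturday (+1)
2004: Monday (+2)
2005: Tuesday (+1)
2006: Wednesday (+1)
2007: Thursday (+1)
2008: Saturday (+2)
2009: Sunday (+1)
15 March falls on a Sunday in 2009.

2009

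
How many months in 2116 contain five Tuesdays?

A month of length L has five Tuesdays iff its first Tuesday is on day ≤ L−28 (so day 1–3 in a 31-day month, 1–2 in a 30-day month, day 1 in a leap February).
Checking each month of 2116: Jan starts Wed (31d); Feb starts Sat (29d); Mar starts Sun (31d) ✓; Apr starts Wed (30d); May starts Fri (31d); Jun starts Mon (30d) ✓; Jul starts Wed (31d); Aug starts Sat (31d); Sep starts Tue (30d) ✓; Oct starts Thu (31d); Nov starts Sun (30d); Dec starts Tue (31d) ✓.
Five-Tuesday months: March, June, September, December → 4.

4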